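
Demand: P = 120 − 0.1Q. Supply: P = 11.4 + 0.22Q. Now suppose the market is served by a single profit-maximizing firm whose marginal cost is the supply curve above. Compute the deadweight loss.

1044.67

Competitive equilibrium: 120 − 0.1Q = 11.4 + 0.22Q → Q* = 339.375, P* = 86.0625.
Marginal revenue: MR = 120 − 0.2Q. Set MR = MC: 120 − 0.2Q = 11.4 + 0.22Q → Q_m = 258.571429.
Price P_m = 120 − 0.1·258.571429 = 94.142857; MC(Q_m) = 11.4 + 0.22·258.571429 = 68.285714.
Competitive Q* = 339.375, so ΔQ = 80.803571; wedge = 94.142857 − 68.285714 = 25.857143.
Welfare loss = ½ × 80.803571 × 25.857143 = 1044.67.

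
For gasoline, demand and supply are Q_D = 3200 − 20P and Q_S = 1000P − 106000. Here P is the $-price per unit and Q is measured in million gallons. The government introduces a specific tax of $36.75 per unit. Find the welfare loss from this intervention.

$13240.81 million

In inverse form: demand P = 160 − 0.05Q, supply P = 106 + 0.001Q.
Competitive equilibrium: 160 − 0.05Q = 106 + 0.001Q → Q* = 1058.8235, P* = 107.0588.
With the tax, the buyer price exceeds the seller price by 36.75: (160 − 0.05Q) − (106 + 0.001Q) = 36.75 → Q' = 338.2353.
ΔQ = 1058.8235 − 338.2353 = 720.5882; the wedge equals the tax, 36.75.
DWL = ½ × 720.5882 × 36.75 = $13240.81 million.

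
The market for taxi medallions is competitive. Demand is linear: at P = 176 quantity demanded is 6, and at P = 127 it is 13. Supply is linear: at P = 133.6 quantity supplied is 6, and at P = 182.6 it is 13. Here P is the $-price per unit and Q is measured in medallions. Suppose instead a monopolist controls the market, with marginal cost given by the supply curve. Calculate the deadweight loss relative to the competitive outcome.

Demand slope = (127 − 176)/(13 − 6) = −7, so P = 218 − 7Q.
Supply slope = (182.6 − 133.6)/(13 − 6) = 7, so P = 91.6 + 7Q.
Competitive equilibrium: 218 − 7Q = 91.6 + 7Q → Q* = 9.0286, P* = 154.8.
Marginal revenue: MR = 218 − 14Q. Set MR = MC: 218 − 14Q = 91.6 + 7Q → Q_m = 6.019.
Price P_m = 218 − 7·6.019 = 175.867; MC(Q_m) = 91.6 + 7·6.019 = 133.733.
Competitive Q* = 9.0286, so ΔQ = 3.0096; wedge = 175.867 − 133.733 = 42.134.
The triangle = ½ × 3.0096 × 42.134 = $63.40.

$63.40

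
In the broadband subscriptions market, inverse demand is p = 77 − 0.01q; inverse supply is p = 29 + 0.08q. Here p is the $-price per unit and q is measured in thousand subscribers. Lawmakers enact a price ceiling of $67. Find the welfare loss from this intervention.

$153.125 thousand

Competitive equilibrium: 77 − 0.01q = 29 + 0.08q → q* = 533.3333, p* = 71.6667.
At the ceiling p = 67, quantity supplied = (67 − 29)/0.08 = 475.
Willingness to pay at q' = 475: 77 − 0.01·475 = 72.25.
Δq = 533.3333 − 475 = 58.3333; wedge = 72.25 − 67 = 5.25.
The triangle = ½ × 58.3333 × 5.25 = $153.125 thousand.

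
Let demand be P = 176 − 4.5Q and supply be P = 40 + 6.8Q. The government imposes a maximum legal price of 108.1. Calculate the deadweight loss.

Competitive equilibrium: 176 − 4.5Q = 40 + 6.8Q → Q* = 12.0354, P* = 121.8407.
At the ceiling P = 108.1, quantity supplied = (108.1 − 40)/6.8 = 10.0147.
Willingness to pay at Q' = 10.0147: 176 − 4.5·10.0147 = 130.9339.
ΔQ = 12.0354 − 10.0147 = 2.0207; wedge = 130.9339 − 108.1 = 22.8339.
Welfare loss = ½ × 2.0207 × 22.8339 = 23.07.

23.07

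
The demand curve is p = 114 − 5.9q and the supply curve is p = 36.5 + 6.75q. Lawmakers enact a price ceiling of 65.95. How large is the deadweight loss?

Competitive equilibrium: 114 − 5.9q = 36.5 + 6.75q → q* = 6.1265, p* = 77.8538.
At the ceiling p = 65.95, quantity supplied = (65.95 − 36.5)/6.75 = 4.363.
Willingness to pay at q' = 4.363: 114 − 5.9·4.363 = 88.2583.
Δq = 6.1265 − 4.363 = 1.7635; wedge = 88.2583 − 65.95 = 22.3083.
The triangle = ½ × 1.7635 × 22.3083 = 19.67.

19.67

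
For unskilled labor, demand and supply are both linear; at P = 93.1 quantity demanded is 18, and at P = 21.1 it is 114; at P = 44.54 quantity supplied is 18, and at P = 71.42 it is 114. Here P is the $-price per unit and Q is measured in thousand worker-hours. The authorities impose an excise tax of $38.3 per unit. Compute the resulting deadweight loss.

Demand slope = (21.1 − 93.1)/(114 − 18) = −0.75, so P = 106.6 − 0.75Q.
Supply slope = (71.42 − 44.54)/(114 − 18) = 0.28, so P = 39.5 + 0.28Q.
Competitive equilibrium: 106.6 − 0.75Q = 39.5 + 0.28Q → Q* = 65.1456, P* = 57.7408.
With the tax, the buyer price exceeds the seller price by 38.3: (106.6 − 0.75Q) − (39.5 + 0.28Q) = 38.3 → Q' = 27.9612.
ΔQ = 65.1456 − 27.9612 = 37.1844; the wedge equals the tax, 38.3.
The triangle = ½ × 37.1844 × 38.3 = $712.08 thousand.

$712.08 thousand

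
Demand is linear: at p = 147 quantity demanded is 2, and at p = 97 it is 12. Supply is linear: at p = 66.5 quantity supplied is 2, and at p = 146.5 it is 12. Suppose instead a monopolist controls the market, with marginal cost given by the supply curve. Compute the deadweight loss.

33.66

Demand slope = (97 − 147)/(12 − 2) = −5, so p = 157 − 5q.
Supply slope = (146.5 − 66.5)/(12 − 2) = 8, so p = 50.5 + 8q.
Competitive equilibrium: 157 − 5q = 50.5 + 8q → q* = 8.1923, p* = 116.0385.
Marginal revenue: MR = 157 − 10q. Set MR = MC: 157 − 10q = 50.5 + 8q → q_m = 5.9167.
Price p_m = 157 − 5·5.9167 = 127.4165; MC(q_m) = 50.5 + 8·5.9167 = 97.8336.
Competitive q* = 8.1923, so Δq = 2.2756; wedge = 127.4165 − 97.8336 = 29.5829.
The triangle = ½ × 2.2756 × 29.5829 = 33.66.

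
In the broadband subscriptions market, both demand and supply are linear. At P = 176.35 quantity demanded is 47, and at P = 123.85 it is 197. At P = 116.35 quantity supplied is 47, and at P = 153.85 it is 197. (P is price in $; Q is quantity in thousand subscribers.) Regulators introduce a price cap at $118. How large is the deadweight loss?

$2617.068 thousand

Demand slope = (123.85 − 176.35)/(197 − 47) = −0.35, so P = 192.8 − 0.35Q.
Supply slope = (153.85 − 116.35)/(197 − 47) = 0.25, so P = 104.6 + 0.25Q.
Competitive equilibrium: 192.8 − 0.35Q = 104.6 + 0.25Q → Q* = 147, P* = 141.35.
At the ceiling P = 118, quantity supplied = (118 − 104.6)/0.25 = 53.6.
Willingness to pay at Q' = 53.6: 192.8 − 0.35·53.6 = 174.04.
ΔQ = 147 − 53.6 = 93.4; wedge = 174.04 − 118 = 56.04.
DWL = ½ × 93.4 × 56.04 = $2617.068 thousand.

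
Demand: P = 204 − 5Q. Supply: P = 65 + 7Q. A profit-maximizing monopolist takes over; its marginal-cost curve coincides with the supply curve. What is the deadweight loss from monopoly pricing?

Competitive equilibrium: 204 − 5Q = 65 + 7Q → Q* = 11.5833, P* = 146.0833.
Marginal revenue: MR = 204 − 10Q. Set MR = MC: 204 − 10Q = 65 + 7Q → Q_m = 8.1765.
Price P_m = 204 − 5·8.1765 = 163.1175; MC(Q_m) = 65 + 7·8.1765 = 122.2355.
Competitive Q* = 11.5833, so ΔQ = 3.4068; wedge = 163.1175 − 122.2355 = 40.882.
Deadweight loss = ½ × 3.4068 × 40.882 = 69.64.

69.64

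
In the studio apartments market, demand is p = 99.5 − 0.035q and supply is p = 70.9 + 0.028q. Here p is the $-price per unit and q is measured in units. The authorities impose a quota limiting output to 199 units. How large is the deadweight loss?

$2047.78

Competitive equilibrium: 99.5 − 0.035q = 70.9 + 0.028q → q* = 453.9683, p* = 83.6111.
At q = 199: demand price = 99.5 − 0.035·199 = 92.535; supply price = 70.9 + 0.028·199 = 76.472.
Δq = 453.9683 − 199 = 254.9683; wedge = 92.535 − 76.472 = 16.063.
Deadweight loss = ½ × 254.9683 × 16.063 = $2047.78.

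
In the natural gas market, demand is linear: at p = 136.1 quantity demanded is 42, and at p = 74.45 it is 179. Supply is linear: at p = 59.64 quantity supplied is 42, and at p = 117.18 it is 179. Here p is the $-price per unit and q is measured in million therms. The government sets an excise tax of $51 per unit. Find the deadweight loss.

Demand slope = (74.45 − 136.1)/(179 − 42) = −0.45, so p = 155 − 0.45q.
Supply slope = (117.18 − 59.64)/(179 − 42) = 0.42, so p = 42 + 0.42q.
Competitive equilibrium: 155 − 0.45q = 42 + 0.42q → q* = 129.8851, p* = 96.5517.
With the tax, the buyer price exceeds the seller price by 51: (155 − 0.45q) − (42 + 0.42q) = 51 → q' = 71.2644.
Δq = 129.8851 − 71.2644 = 58.6207; the wedge equals the tax, 51.
Deadweight loss = ½ × 58.6207 × 51 = $1494.83 million.

$1494.83 million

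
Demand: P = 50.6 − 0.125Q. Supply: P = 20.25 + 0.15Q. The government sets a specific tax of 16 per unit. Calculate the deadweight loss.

465.45

Competitive equilibrium: 50.6 − 0.125Q = 20.25 + 0.15Q → Q* = 110.3636, P* = 36.8045.
With the tax, the buyer price exceeds the seller price by 16: (50.6 − 0.125Q) − (20.25 + 0.15Q) = 16 → Q' = 52.1818.
ΔQ = 110.3636 − 52.1818 = 58.1818; the wedge equals the tax, 16.
Deadweight loss = ½ × 58.1818 × 16 = 465.45.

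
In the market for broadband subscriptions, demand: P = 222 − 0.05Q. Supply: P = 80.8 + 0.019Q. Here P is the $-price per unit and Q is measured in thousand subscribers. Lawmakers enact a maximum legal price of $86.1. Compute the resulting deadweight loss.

$107771.34 thousand

Competitive equilibrium: 222 − 0.05Q = 80.8 + 0.019Q → Q* = 2046.376812, P* = 119.681159.
At the ceiling P = 86.1, quantity supplied = (86.1 − 80.8)/0.019 = 278.947368.
Willingness to pay at Q' = 278.947368: 222 − 0.05·278.947368 = 208.052632.
ΔQ = 2046.376812 − 278.947368 = 1767.429444; wedge = 208.052632 − 86.1 = 121.952632.
DWL = ½ × 1767.429444 × 121.952632 = $107771.34 thousand.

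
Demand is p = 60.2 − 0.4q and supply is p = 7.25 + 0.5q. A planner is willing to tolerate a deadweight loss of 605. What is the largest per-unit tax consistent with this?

Competitive equilibrium: 60.2 − 0.4q = 7.25 + 0.5q → q* = 58.8333, p* = 36.6667.
A tax t gives Δq = t/0.9 and wedge t, so DWL = t²/1.8.
t²/1.8 = 605 → t² = 1089 → t = 33.

33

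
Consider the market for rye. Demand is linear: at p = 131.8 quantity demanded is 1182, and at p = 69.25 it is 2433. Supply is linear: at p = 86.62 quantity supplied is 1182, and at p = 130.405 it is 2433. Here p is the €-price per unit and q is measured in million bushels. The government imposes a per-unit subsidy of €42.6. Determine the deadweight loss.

Demand slope = (69.25 − 131.8)/(2433 − 1182) = −0.05, so p = 190.9 − 0.05q.
Supply slope = (130.405 − 86.62)/(2433 − 1182) = 0.035, so p = 45.25 + 0.035q.
Competitive equilibrium: 190.9 − 0.05q = 45.25 + 0.035q → q* = 1713.5294, p* = 105.2235.
The subsidy lowers effective supply by 42.6: p = 2.65 + 0.035q.
New quantity: 190.9 − 0.05q = 2.65 + 0.035q → q' = 2214.7059.
Overproduction Δq = 2214.7059 − 1713.5294 = 501.1765; wedge = subsidy = 42.6.
Deadweight loss = ½ × 501.1765 × 42.6 = €10675.06 million.

€10675.06 million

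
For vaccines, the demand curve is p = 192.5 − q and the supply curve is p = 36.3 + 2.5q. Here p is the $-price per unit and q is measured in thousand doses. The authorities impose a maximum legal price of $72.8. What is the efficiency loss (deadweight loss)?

Competitive equilibrium: 192.5 − q = 36.3 + 2.5q → q* = 44.6286, p* = 147.8714.
At the ceiling p = 72.8, quantity supplied = (72.8 − 36.3)/2.5 = 14.6.
Willingness to pay at q' = 14.6: 192.5 − 1·14.6 = 177.9.
Δq = 44.6286 − 14.6 = 30.0286; wedge = 177.9 − 72.8 = 105.1.
The triangle = ½ × 30.0286 × 105.1 = $1578 thousand.

$1578 thousand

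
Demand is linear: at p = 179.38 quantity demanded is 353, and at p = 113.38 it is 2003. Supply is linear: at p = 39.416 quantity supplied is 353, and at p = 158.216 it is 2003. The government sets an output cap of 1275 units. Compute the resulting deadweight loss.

Demand slope = (113.38 − 179.38)/(2003 − 353) = −0.04, so p = 193.5 − 0.04q.
Supply slope = (158.216 − 39.416)/(2003 − 353) = 0.072, so p = 14 + 0.072q.
Competitive equilibrium: 193.5 − 0.04q = 14 + 0.072q → q* = 1602.6786, p* = 129.3929.
At q = 1275: demand price = 193.5 − 0.04·1275 = 142.5; supply price = 14 + 0.072·1275 = 105.8.
Δq = 1602.6786 − 1275 = 327.6786; wedge = 142.5 − 105.8 = 36.7.
Deadweight loss = ½ × 327.6786 × 36.7 = 6012.90.

6012.90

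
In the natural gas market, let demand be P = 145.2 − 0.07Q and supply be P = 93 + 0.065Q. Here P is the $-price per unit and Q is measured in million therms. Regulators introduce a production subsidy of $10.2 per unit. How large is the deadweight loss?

$385.33 million

Competitive equilibrium: 145.2 − 0.07Q = 93 + 0.065Q → Q* = 386.6667, P* = 118.1333.
The subsidy lowers effective supply by 10.2: P = 82.8 + 0.065Q.
New quantity: 145.2 − 0.07Q = 82.8 + 0.065Q → Q' = 462.2222.
Overproduction ΔQ = 462.2222 − 386.6667 = 75.5555; wedge = subsidy = 10.2.
Welfare loss = ½ × 75.5555 × 10.2 = $385.33 million.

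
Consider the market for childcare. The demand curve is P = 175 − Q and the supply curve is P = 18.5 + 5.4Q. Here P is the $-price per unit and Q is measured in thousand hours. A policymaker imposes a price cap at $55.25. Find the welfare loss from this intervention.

Competitive equilibrium: 175 − Q = 18.5 + 5.4Q → Q* = 24.45313, P* = 150.54688.
At the ceiling P = 55.25, quantity supplied = (55.25 − 18.5)/5.4 = 6.80556.
Willingness to pay at Q' = 6.80556: 175 − 1·6.80556 = 168.19444.
ΔQ = 24.45313 − 6.80556 = 17.64757; wedge = 168.19444 − 55.25 = 112.94444.
The triangle = ½ × 17.64757 × 112.94444 = $996.60 thousand.

$996.60 thousand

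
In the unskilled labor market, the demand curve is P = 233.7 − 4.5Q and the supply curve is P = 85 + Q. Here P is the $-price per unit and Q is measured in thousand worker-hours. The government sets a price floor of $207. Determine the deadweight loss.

$1224.68 thousand

Competitive equilibrium: 233.7 − 4.5Q = 85 + Q → Q* = 27.0364, P* = 112.0364.
At the floor P = 207, quantity demanded = (233.7 − 207)/4.5 = 5.9333.
Sellers' marginal cost at Q' = 5.9333: 85 + 1·5.9333 = 90.9333.
ΔQ = 27.0364 − 5.9333 = 21.1031; wedge = 207 − 90.9333 = 116.0667.
DWL = ½ × 21.1031 × 116.0667 = $1224.68 thousand.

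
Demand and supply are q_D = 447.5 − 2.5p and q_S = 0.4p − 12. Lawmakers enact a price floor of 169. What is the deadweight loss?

In inverse form: demand p = 179 − 0.4q, supply p = 30 + 2.5q.
Competitive equilibrium: 179 − 0.4q = 30 + 2.5q → q* = 51.3793, p* = 158.4483.
At the floor p = 169, quantity demanded = (179 − 169)/0.4 = 25.
Sellers' marginal cost at q' = 25: 30 + 2.5·25 = 92.5.
Δq = 51.3793 − 25 = 26.3793; wedge = 169 − 92.5 = 76.5.
Welfare loss = ½ × 26.3793 × 76.5 = 1009.01.

1009.01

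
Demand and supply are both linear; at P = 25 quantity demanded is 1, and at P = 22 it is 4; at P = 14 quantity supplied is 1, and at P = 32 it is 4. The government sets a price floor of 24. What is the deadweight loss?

1.14

Demand slope = (22 − 25)/(4 − 1) = −1, so P = 26 − Q.
Supply slope = (32 − 14)/(4 − 1) = 6, so P = 8 + 6Q.
Competitive equilibrium: 26 − Q = 8 + 6Q → Q* = 2.5714, P* = 23.4286.
At the floor P = 24, quantity demanded = (26 − 24)/1 = 2.
Sellers' marginal cost at Q' = 2: 8 + 6·2 = 20.
ΔQ = 2.5714 − 2 = 0.5714; wedge = 24 − 20 = 4.
DWL = ½ × 0.5714 × 4 = 1.14.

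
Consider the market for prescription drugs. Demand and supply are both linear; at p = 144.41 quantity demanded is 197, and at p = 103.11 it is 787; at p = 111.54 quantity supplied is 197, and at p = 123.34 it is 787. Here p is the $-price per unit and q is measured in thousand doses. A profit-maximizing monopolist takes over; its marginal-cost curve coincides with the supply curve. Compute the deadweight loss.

Demand slope = (103.11 − 144.41)/(787 − 197) = −0.07, so p = 158.2 − 0.07q.
Supply slope = (123.34 − 111.54)/(787 − 197) = 0.02, so p = 107.6 + 0.02q.
Competitive equilibrium: 158.2 − 0.07q = 107.6 + 0.02q → q* = 562.22222, p* = 118.84444.
Marginal revenue: MR = 158.2 − 0.14q. Set MR = MC: 158.2 − 0.14q = 107.6 + 0.02q → q_m = 316.25.
Price p_m = 158.2 − 0.07·316.25 = 136.0625; MC(q_m) = 107.6 + 0.02·316.25 = 113.925.
Competitive q* = 562.22222, so Δq = 245.97222; wedge = 136.0625 − 113.925 = 22.1375.
The triangle = ½ × 245.97222 × 22.1375 = $2722.61 thousand.

$2722.61 thousand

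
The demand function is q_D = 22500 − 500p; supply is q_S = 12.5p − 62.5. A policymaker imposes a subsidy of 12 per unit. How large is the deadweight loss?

In inverse form: demand p = 45 − 0.002q, supply p = 5 + 0.08q.
Competitive equilibrium: 45 − 0.002q = 5 + 0.08q → q* = 487.8049, p* = 44.0244.
The subsidy lowers effective supply by 12: p = 0.08q − 7.
New quantity: 45 − 0.002q = 0.08q − 7 → q' = 634.1463.
Overproduction Δq = 634.1463 − 487.8049 = 146.3414; wedge = subsidy = 12.
DWL = ½ × 146.3414 × 12 = 878.05.

878.05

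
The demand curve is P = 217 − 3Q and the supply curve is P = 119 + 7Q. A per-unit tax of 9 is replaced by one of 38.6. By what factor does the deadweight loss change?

Competitive equilibrium: 217 − 3Q = 119 + 7Q → Q* = 9.8, P* = 187.6.
For a per-unit tax t: ΔQ = t/10, so DWL = ½·t·(t/10) = t²/20.
At t = 9: DWL = 4.05. At t = 38.6: DWL = 74.498.
Ratio = (38.6/9)² = 18.395.

18.395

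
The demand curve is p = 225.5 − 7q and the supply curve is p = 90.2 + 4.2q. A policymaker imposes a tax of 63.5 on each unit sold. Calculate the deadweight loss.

180.01

Competitive equilibrium: 225.5 − 7q = 90.2 + 4.2q → q* = 12.0804, p* = 140.9375.
With the tax, the buyer price exceeds the seller price by 63.5: (225.5 − 7q) − (90.2 + 4.2q) = 63.5 → q' = 6.4107.
Δq = 12.0804 − 6.4107 = 5.6697; the wedge equals the tax, 63.5.
DWL = ½ × 5.6697 × 63.5 = 180.01.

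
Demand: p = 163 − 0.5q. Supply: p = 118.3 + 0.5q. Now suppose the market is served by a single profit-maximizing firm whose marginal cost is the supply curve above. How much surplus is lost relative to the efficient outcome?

Competitive equilibrium: 163 − 0.5q = 118.3 + 0.5q → q* = 44.7, p* = 140.65.
Marginal revenue: MR = 163 − q. Set MR = MC: 163 − q = 118.3 + 0.5q → q_m = 29.8.
Price p_m = 163 − 0.5·29.8 = 148.1; MC(q_m) = 118.3 + 0.5·29.8 = 133.2.
Competitive q* = 44.7, so Δq = 14.9; wedge = 148.1 − 133.2 = 14.9.
The triangle = ½ × 14.9 × 14.9 = 111.005.

111.005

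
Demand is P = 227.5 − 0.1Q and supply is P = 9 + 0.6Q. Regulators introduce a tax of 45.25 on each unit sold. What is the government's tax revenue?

11199.375

Competitive equilibrium: 227.5 − 0.1Q = 9 + 0.6Q → Q* = 312.1429, P* = 196.2857.
With the tax, the buyer price exceeds the seller price by 45.25: (227.5 − 0.1Q) − (9 + 0.6Q) = 45.25 → Q' = 247.5.
Tax revenue = 45.25 × 247.5 = 11199.375.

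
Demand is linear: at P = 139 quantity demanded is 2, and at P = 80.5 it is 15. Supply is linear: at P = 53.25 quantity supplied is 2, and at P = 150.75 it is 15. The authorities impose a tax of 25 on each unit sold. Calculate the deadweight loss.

26.04

Demand slope = (80.5 − 139)/(15 − 2) = −4.5, so P = 148 − 4.5Q.
Supply slope = (150.75 − 53.25)/(15 − 2) = 7.5, so P = 38.25 + 7.5Q.
Competitive equilibrium: 148 − 4.5Q = 38.25 + 7.5Q → Q* = 9.1458, P* = 106.8438.
With the tax, the buyer price exceeds the seller price by 25: (148 − 4.5Q) − (38.25 + 7.5Q) = 25 → Q' = 7.0625.
ΔQ = 9.1458 − 7.0625 = 2.0833; the wedge equals the tax, 25.
Welfare loss = ½ × 2.0833 × 25 = 26.04.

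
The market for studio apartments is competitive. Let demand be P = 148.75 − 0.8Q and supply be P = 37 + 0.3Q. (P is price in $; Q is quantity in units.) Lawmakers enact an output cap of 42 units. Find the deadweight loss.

Competitive equilibrium: 148.75 − 0.8Q = 37 + 0.3Q → Q* = 101.5909, P* = 67.4773.
At Q = 42: demand price = 148.75 − 0.8·42 = 115.15; supply price = 37 + 0.3·42 = 49.6.
ΔQ = 101.5909 − 42 = 59.5909; wedge = 115.15 − 49.6 = 65.55.
Deadweight loss = ½ × 59.5909 × 65.55 = $1953.09.

$1953.09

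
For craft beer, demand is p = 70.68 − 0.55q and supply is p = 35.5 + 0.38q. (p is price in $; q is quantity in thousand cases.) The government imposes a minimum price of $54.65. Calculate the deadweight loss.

$35.05 thousand

Competitive equilibrium: 70.68 − 0.55q = 35.5 + 0.38q → q* = 37.828, p* = 49.8746.
At the floor p = 54.65, quantity demanded = (70.68 − 54.65)/0.55 = 29.1455.
Sellers' marginal cost at q' = 29.1455: 35.5 + 0.38·29.1455 = 46.5753.
Δq = 37.828 − 29.1455 = 8.6825; wedge = 54.65 − 46.5753 = 8.0747.
The triangle = ½ × 8.6825 × 8.0747 = $35.05 thousand.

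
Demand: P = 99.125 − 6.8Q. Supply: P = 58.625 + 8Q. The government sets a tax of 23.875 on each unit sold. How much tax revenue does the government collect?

Competitive equilibrium: 99.125 − 6.8Q = 58.625 + 8Q → Q* = 2.7365, P* = 80.5169.
With the tax, the buyer price exceeds the seller price by 23.875: (99.125 − 6.8Q) − (58.625 + 8Q) = 23.875 → Q' = 1.1233.
Tax revenue = 23.875 × 1.1233 = 26.82.

26.82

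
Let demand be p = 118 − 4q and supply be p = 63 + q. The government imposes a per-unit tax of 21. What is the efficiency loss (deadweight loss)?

Competitive equilibrium: 118 − 4q = 63 + q → q* = 11, p* = 74.
With the tax, the buyer price exceeds the seller price by 21: (118 − 4q) − (63 + q) = 21 → q' = 6.8.
Δq = 11 − 6.8 = 4.2; the wedge equals the tax, 21.
DWL = ½ × 4.2 × 21 = 44.10.

44.10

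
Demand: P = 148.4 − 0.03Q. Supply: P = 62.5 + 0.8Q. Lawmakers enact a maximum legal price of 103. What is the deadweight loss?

Competitive equilibrium: 148.4 − 0.03Q = 62.5 + 0.8Q → Q* = 103.494, P* = 145.2952.
At the ceiling P = 103, quantity supplied = (103 − 62.5)/0.8 = 50.625.
Willingness to pay at Q' = 50.625: 148.4 − 0.03·50.625 = 146.8813.
ΔQ = 103.494 − 50.625 = 52.869; wedge = 146.8813 − 103 = 43.8813.
Welfare loss = ½ × 52.869 × 43.8813 = 1159.98.

1159.98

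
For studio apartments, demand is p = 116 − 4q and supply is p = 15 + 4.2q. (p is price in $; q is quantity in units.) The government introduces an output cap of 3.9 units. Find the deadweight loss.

Competitive equilibrium: 116 − 4q = 15 + 4.2q → q* = 12.3171, p* = 66.7317.
At q = 3.9: demand price = 116 − 4·3.9 = 100.4; supply price = 15 + 4.2·3.9 = 31.38.
Δq = 12.3171 − 3.9 = 8.4171; wedge = 100.4 − 31.38 = 69.02.
Welfare loss = ½ × 8.4171 × 69.02 = $290.47.

$290.47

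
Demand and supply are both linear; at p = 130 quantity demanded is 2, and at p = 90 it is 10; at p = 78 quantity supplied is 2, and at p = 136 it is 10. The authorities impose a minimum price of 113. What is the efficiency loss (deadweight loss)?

4.37

Demand slope = (90 − 130)/(10 − 2) = −5, so p = 140 − 5q.
Supply slope = (136 − 78)/(10 − 2) = 7.25, so p = 63.5 + 7.25q.
Competitive equilibrium: 140 − 5q = 63.5 + 7.25q → q* = 6.2449, p* = 108.7755.
At the floor p = 113, quantity demanded = (140 − 113)/5 = 5.4.
Sellers' marginal cost at q' = 5.4: 63.5 + 7.25·5.4 = 102.65.
Δq = 6.2449 − 5.4 = 0.8449; wedge = 113 − 102.65 = 10.35.
The triangle = ½ × 0.8449 × 10.35 = 4.37.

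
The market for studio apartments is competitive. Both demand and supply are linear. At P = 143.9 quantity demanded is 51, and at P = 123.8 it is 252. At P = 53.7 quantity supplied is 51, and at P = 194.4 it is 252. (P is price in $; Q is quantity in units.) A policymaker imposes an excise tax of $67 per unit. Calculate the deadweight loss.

Demand slope = (123.8 − 143.9)/(252 − 51) = −0.1, so P = 149 − 0.1Q.
Supply slope = (194.4 − 53.7)/(252 − 51) = 0.7, so P = 18 + 0.7Q.
Competitive equilibrium: 149 − 0.1Q = 18 + 0.7Q → Q* = 163.75, P* = 132.625.
With the tax, the buyer price exceeds the seller price by 67: (149 − 0.1Q) − (18 + 0.7Q) = 67 → Q' = 80.
ΔQ = 163.75 − 80 = 83.75; the wedge equals the tax, 67.
Deadweight loss = ½ × 83.75 × 67 = $2805.625.

$2805.625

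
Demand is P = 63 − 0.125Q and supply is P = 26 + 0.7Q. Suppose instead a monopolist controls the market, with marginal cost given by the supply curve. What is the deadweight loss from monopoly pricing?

14.36

Competitive equilibrium: 63 − 0.125Q = 26 + 0.7Q → Q* = 44.8485, P* = 57.3939.
Marginal revenue: MR = 63 − 0.25Q. Set MR = MC: 63 − 0.25Q = 26 + 0.7Q → Q_m = 38.9474.
Price P_m = 63 − 0.125·38.9474 = 58.1316; MC(Q_m) = 26 + 0.7·38.9474 = 53.2632.
Competitive Q* = 44.8485, so ΔQ = 5.9011; wedge = 58.1316 − 53.2632 = 4.8684.
The triangle = ½ × 5.9011 × 4.8684 = 14.36.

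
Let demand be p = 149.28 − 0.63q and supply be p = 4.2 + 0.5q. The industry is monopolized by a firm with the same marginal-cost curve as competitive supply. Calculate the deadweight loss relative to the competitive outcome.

1193.34

Competitive equilibrium: 149.28 − 0.63q = 4.2 + 0.5q → q* = 128.3894, p* = 68.3947.
Marginal revenue: MR = 149.28 − 1.26q. Set MR = MC: 149.28 − 1.26q = 4.2 + 0.5q → q_m = 82.4318.
Price p_m = 149.28 − 0.63·82.4318 = 97.348; MC(q_m) = 4.2 + 0.5·82.4318 = 45.4159.
Competitive q* = 128.3894, so Δq = 45.9576; wedge = 97.348 − 45.4159 = 51.9321.
The triangle = ½ × 45.9576 × 51.9321 = 1193.34.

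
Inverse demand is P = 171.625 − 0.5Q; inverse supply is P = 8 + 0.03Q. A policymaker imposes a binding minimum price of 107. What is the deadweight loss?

Competitive equilibrium: 171.625 − 0.5Q = 8 + 0.03Q → Q* = 308.7264, P* = 17.2618.
At the floor P = 107, quantity demanded = (171.625 − 107)/0.5 = 129.25.
Sellers' marginal cost at Q' = 129.25: 8 + 0.03·129.25 = 11.8775.
ΔQ = 308.7264 − 129.25 = 179.4764; wedge = 107 − 11.8775 = 95.1225.
DWL = ½ × 179.4764 × 95.1225 = 8536.12.

8536.12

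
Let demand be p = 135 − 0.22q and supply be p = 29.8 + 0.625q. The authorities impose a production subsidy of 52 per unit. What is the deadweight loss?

1600

Competitive equilibrium: 135 − 0.22q = 29.8 + 0.625q → q* = 124.497, p* = 107.6107.
The subsidy lowers effective supply by 52: p = 0.625q − 22.2.
New quantity: 135 − 0.22q = 0.625q − 22.2 → q' = 186.0355.
Overproduction Δq = 186.0355 − 124.497 = 61.5385; wedge = subsidy = 52.
DWL = ½ × 61.5385 × 52 = 1600.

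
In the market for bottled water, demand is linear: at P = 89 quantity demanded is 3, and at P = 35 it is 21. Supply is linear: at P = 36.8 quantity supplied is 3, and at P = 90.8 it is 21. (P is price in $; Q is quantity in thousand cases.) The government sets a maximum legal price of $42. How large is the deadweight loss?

Demand slope = (35 − 89)/(21 − 3) = −3, so P = 98 − 3Q.
Supply slope = (90.8 − 36.8)/(21 − 3) = 3, so P = 27.8 + 3Q.
Competitive equilibrium: 98 − 3Q = 27.8 + 3Q → Q* = 11.7, P* = 62.9.
At the ceiling P = 42, quantity supplied = (42 − 27.8)/3 = 4.7333.
Willingness to pay at Q' = 4.7333: 98 − 3·4.7333 = 83.8001.
ΔQ = 11.7 − 4.7333 = 6.9667; wedge = 83.8001 − 42 = 41.8001.
The triangle = ½ × 6.9667 × 41.8001 = $145.60 thousand.

$145.60 thousand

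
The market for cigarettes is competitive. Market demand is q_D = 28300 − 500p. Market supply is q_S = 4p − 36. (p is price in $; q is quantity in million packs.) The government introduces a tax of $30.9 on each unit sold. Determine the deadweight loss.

In inverse form: demand p = 56.6 − 0.002q, supply p = 9 + 0.25q.
Competitive equilibrium: 56.6 − 0.002q = 9 + 0.25q → q* = 188.88889, p* = 56.22222.
With the tax, the buyer price exceeds the seller price by 30.9: (56.6 − 0.002q) − (9 + 0.25q) = 30.9 → q' = 66.26984.
Δq = 188.88889 − 66.26984 = 122.61905; the wedge equals the tax, 30.9.
Deadweight loss = ½ × 122.61905 × 30.9 = $1894.46 million.

$1894.46 million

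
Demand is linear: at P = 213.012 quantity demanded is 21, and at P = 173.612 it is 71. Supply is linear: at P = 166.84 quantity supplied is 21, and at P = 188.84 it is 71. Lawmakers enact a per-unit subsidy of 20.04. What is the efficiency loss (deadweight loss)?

Demand slope = (173.612 − 213.012)/(71 − 21) = −0.788, so P = 229.56 − 0.788Q.
Supply slope = (188.84 − 166.84)/(71 − 21) = 0.44, so P = 157.6 + 0.44Q.
Competitive equilibrium: 229.56 − 0.788Q = 157.6 + 0.44Q → Q* = 58.5993, P* = 183.3837.
The subsidy lowers effective supply by 20.04: P = 137.56 + 0.44Q.
New quantity: 229.56 − 0.788Q = 137.56 + 0.44Q → Q' = 74.9186.
Overproduction ΔQ = 74.9186 − 58.5993 = 16.3193; wedge = subsidy = 20.04.
The triangle = ½ × 16.3193 × 20.04 = 163.52.

163.52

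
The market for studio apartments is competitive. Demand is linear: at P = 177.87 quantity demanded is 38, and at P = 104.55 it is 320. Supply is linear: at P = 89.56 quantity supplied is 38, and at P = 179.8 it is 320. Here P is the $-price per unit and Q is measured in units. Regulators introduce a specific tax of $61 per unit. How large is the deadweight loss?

Demand slope = (104.55 − 177.87)/(320 − 38) = −0.26, so P = 187.75 − 0.26Q.
Supply slope = (179.8 − 89.56)/(320 − 38) = 0.32, so P = 77.4 + 0.32Q.
Competitive equilibrium: 187.75 − 0.26Q = 77.4 + 0.32Q → Q* = 190.2586, P* = 138.2828.
With the tax, the buyer price exceeds the seller price by 61: (187.75 − 0.26Q) − (77.4 + 0.32Q) = 61 → Q' = 85.0862.
ΔQ = 190.2586 − 85.0862 = 105.1724; the wedge equals the tax, 61.
The triangle = ½ × 105.1724 × 61 = $3207.76.

$3207.76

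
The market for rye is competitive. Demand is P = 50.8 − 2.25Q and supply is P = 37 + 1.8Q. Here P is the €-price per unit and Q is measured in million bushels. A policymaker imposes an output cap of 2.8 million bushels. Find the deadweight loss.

Competitive equilibrium: 50.8 − 2.25Q = 37 + 1.8Q → Q* = 3.4074, P* = 43.1333.
At Q = 2.8: demand price = 50.8 − 2.25·2.8 = 44.5; supply price = 37 + 1.8·2.8 = 42.04.
ΔQ = 3.4074 − 2.8 = 0.6074; wedge = 44.5 − 42.04 = 2.46.
Welfare loss = ½ × 0.6074 × 2.46 = €0.75 million.

€0.75 million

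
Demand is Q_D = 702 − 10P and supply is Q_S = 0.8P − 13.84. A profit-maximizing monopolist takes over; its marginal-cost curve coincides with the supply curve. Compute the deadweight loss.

In inverse form: demand P = 70.2 − 0.1Q, supply P = 17.3 + 1.25Q.
Competitive equilibrium: 70.2 − 0.1Q = 17.3 + 1.25Q → Q* = 39.1852, P* = 66.2815.
Marginal revenue: MR = 70.2 − 0.2Q. Set MR = MC: 70.2 − 0.2Q = 17.3 + 1.25Q → Q_m = 36.4828.
Price P_m = 70.2 − 0.1·36.4828 = 66.5517; MC(Q_m) = 17.3 + 1.25·36.4828 = 62.9035.
Competitive Q* = 39.1852, so ΔQ = 2.7024; wedge = 66.5517 − 62.9035 = 3.6482.
DWL = ½ × 2.7024 × 3.6482 = 4.93.

4.93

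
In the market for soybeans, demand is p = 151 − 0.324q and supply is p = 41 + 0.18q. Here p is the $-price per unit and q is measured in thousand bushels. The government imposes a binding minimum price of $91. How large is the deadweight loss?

Competitive equilibrium: 151 − 0.324q = 41 + 0.18q → q* = 218.254, p* = 80.2857.
At the floor p = 91, quantity demanded = (151 − 91)/0.324 = 185.1852.
Sellers' marginal cost at q' = 185.1852: 41 + 0.18·185.1852 = 74.3333.
Δq = 218.254 − 185.1852 = 33.0688; wedge = 91 − 74.3333 = 16.6667.
Welfare loss = ½ × 33.0688 × 16.6667 = $275.57 thousand.

$275.57 thousand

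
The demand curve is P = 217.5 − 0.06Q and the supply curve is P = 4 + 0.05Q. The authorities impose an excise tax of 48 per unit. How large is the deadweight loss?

10472.73

Competitive equilibrium: 217.5 − 0.06Q = 4 + 0.05Q → Q* = 1940.9091, P* = 101.0455.
With the tax, the buyer price exceeds the seller price by 48: (217.5 − 0.06Q) − (4 + 0.05Q) = 48 → Q' = 1504.5455.
ΔQ = 1940.9091 − 1504.5455 = 436.3636; the wedge equals the tax, 48.
Welfare loss = ½ × 436.3636 × 48 = 10472.73.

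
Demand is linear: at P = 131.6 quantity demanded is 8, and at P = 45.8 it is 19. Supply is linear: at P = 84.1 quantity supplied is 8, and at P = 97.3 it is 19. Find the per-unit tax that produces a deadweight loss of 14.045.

15.9

Demand slope = (45.8 − 131.6)/(19 − 8) = −7.8, so P = 194 − 7.8Q.
Supply slope = (97.3 − 84.1)/(19 − 8) = 1.2, so P = 74.5 + 1.2Q.
Competitive equilibrium: 194 − 7.8Q = 74.5 + 1.2Q → Q* = 13.2778, P* = 90.4333.
A tax t gives ΔQ = t/9 and wedge t, so DWL = t²/18.
t²/18 = 14.045 → t² = 252.81 → t = 15.9.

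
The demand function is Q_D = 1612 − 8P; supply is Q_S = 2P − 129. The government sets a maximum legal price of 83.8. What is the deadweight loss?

10192.61

In inverse form: demand P = 201.5 − 0.125Q, supply P = 64.5 + 0.5Q.
Competitive equilibrium: 201.5 − 0.125Q = 64.5 + 0.5Q → Q* = 219.2, P* = 174.1.
At the ceiling P = 83.8, quantity supplied = (83.8 − 64.5)/0.5 = 38.6.
Willingness to pay at Q' = 38.6: 201.5 − 0.125·38.6 = 196.675.
ΔQ = 219.2 − 38.6 = 180.6; wedge = 196.675 − 83.8 = 112.875.
DWL = ½ × 180.6 × 112.875 = 10192.61.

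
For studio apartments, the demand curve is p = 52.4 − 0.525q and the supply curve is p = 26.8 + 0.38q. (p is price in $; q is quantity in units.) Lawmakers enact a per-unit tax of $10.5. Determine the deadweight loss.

Competitive equilibrium: 52.4 − 0.525q = 26.8 + 0.38q → q* = 28.2873, p* = 37.5492.
With the tax, the buyer price exceeds the seller price by 10.5: (52.4 − 0.525q) − (26.8 + 0.38q) = 10.5 → q' = 16.6851.
Δq = 28.2873 − 16.6851 = 11.6022; the wedge equals the tax, 10.5.
Deadweight loss = ½ × 11.6022 × 10.5 = $60.91.

$60.91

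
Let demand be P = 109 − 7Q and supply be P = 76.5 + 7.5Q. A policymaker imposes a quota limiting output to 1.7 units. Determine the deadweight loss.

2.12

Competitive equilibrium: 109 − 7Q = 76.5 + 7.5Q → Q* = 2.2414, P* = 93.3103.
At Q = 1.7: demand price = 109 − 7·1.7 = 97.1; supply price = 76.5 + 7.5·1.7 = 89.25.
ΔQ = 2.2414 − 1.7 = 0.5414; wedge = 97.1 − 89.25 = 7.85.
Deadweight loss = ½ × 0.5414 × 7.85 = 2.12.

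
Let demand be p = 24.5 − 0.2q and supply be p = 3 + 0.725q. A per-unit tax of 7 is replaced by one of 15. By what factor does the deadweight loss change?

4.592

Competitive equilibrium: 24.5 − 0.2q = 3 + 0.725q → q* = 23.2432, p* = 19.8514.
For a per-unit tax t: Δq = t/0.925, so DWL = ½·t·(t/0.925) = t²/1.85.
At t = 7: DWL = 26.486. At t = 15: DWL = 121.622.
Ratio = (15/7)² = 4.592.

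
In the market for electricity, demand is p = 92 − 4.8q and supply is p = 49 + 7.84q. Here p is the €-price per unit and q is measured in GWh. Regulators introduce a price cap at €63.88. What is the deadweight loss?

Competitive equilibrium: 92 − 4.8q = 49 + 7.84q → q* = 3.4019, p* = 75.6709.
At the ceiling p = 63.88, quantity supplied = (63.88 − 49)/7.84 = 1.898.
Willingness to pay at q' = 1.898: 92 − 4.8·1.898 = 82.8896.
Δq = 3.4019 − 1.898 = 1.5039; wedge = 82.8896 − 63.88 = 19.0096.
Deadweight loss = ½ × 1.5039 × 19.0096 = €14.29.

€14.29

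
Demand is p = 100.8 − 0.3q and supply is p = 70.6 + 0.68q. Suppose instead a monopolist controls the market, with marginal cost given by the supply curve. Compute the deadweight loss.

25.56

Competitive equilibrium: 100.8 − 0.3q = 70.6 + 0.68q → q* = 30.8163, p* = 91.5551.
Marginal revenue: MR = 100.8 − 0.6q. Set MR = MC: 100.8 − 0.6q = 70.6 + 0.68q → q_m = 23.5938.
Price p_m = 100.8 − 0.3·23.5938 = 93.7219; MC(q_m) = 70.6 + 0.68·23.5938 = 86.6438.
Competitive q* = 30.8163, so Δq = 7.2225; wedge = 93.7219 − 86.6438 = 7.0781.
The triangle = ½ × 7.2225 × 7.0781 = 25.56.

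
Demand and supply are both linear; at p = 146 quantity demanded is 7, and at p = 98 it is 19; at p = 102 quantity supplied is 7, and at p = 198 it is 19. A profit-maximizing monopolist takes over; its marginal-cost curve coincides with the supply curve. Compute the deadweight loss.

42.67

Demand slope = (98 − 146)/(19 − 7) = −4, so p = 174 − 4q.
Supply slope = (198 − 102)/(19 − 7) = 8, so p = 46 + 8q.
Competitive equilibrium: 174 − 4q = 46 + 8q → q* = 10.6667, p* = 131.3333.
Marginal revenue: MR = 174 − 8q. Set MR = MC: 174 − 8q = 46 + 8q → q_m = 8.
Price p_m = 174 − 4·8 = 142; MC(q_m) = 46 + 8·8 = 110.
Competitive q* = 10.6667, so Δq = 2.6667; wedge = 142 − 110 = 32.
DWL = ½ × 2.6667 × 32 = 42.67.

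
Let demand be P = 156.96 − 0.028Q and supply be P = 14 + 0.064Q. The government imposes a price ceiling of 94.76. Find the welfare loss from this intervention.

3923.17

Competitive equilibrium: 156.96 − 0.028Q = 14 + 0.064Q → Q* = 1553.913, P* = 113.4504.
At the ceiling P = 94.76, quantity supplied = (94.76 − 14)/0.064 = 1261.875.
Willingness to pay at Q' = 1261.875: 156.96 − 0.028·1261.875 = 121.6275.
ΔQ = 1553.913 − 1261.875 = 292.038; wedge = 121.6275 − 94.76 = 26.8675.
The triangle = ½ × 292.038 × 26.8675 = 3923.17.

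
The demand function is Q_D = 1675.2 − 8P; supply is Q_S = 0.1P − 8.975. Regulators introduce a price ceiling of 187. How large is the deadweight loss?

In inverse form: demand P = 209.4 − 0.125Q, supply P = 89.75 + 10Q.
Competitive equilibrium: 209.4 − 0.125Q = 89.75 + 10Q → Q* = 11.8173, P* = 207.9228.
At the ceiling P = 187, quantity supplied = (187 − 89.75)/10 = 9.725.
Willingness to pay at Q' = 9.725: 209.4 − 0.125·9.725 = 208.1844.
ΔQ = 11.8173 − 9.725 = 2.0923; wedge = 208.1844 − 187 = 21.1844.
Welfare loss = ½ × 2.0923 × 21.1844 = 22.16.

22.16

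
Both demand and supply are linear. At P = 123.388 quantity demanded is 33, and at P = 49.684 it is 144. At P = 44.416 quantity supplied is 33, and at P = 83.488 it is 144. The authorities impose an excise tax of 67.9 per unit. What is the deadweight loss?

Demand slope = (49.684 − 123.388)/(144 − 33) = −0.664, so P = 145.3 − 0.664Q.
Supply slope = (83.488 − 44.416)/(144 − 33) = 0.352, so P = 32.8 + 0.352Q.
Competitive equilibrium: 145.3 − 0.664Q = 32.8 + 0.352Q → Q* = 110.7283, P* = 71.7764.
With the tax, the buyer price exceeds the seller price by 67.9: (145.3 − 0.664Q) − (32.8 + 0.352Q) = 67.9 → Q' = 43.8976.
ΔQ = 110.7283 − 43.8976 = 66.8307; the wedge equals the tax, 67.9.
Welfare loss = ½ × 66.8307 × 67.9 = 2268.90.

2268.90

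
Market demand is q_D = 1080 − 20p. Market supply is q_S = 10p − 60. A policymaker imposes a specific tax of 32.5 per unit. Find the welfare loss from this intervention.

In inverse form: demand p = 54 − 0.05q, supply p = 6 + 0.1q.
Competitive equilibrium: 54 − 0.05q = 6 + 0.1q → q* = 320, p* = 38.
With the tax, the buyer price exceeds the seller price by 32.5: (54 − 0.05q) − (6 + 0.1q) = 32.5 → q' = 103.3333.
Δq = 320 − 103.3333 = 216.6667; the wedge equals the tax, 32.5.
The triangle = ½ × 216.6667 × 32.5 = 3520.83.

3520.83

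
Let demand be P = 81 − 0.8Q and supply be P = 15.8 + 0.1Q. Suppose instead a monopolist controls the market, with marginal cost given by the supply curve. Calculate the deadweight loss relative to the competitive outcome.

523

Competitive equilibrium: 81 − 0.8Q = 15.8 + 0.1Q → Q* = 72.4444, P* = 23.0444.
Marginal revenue: MR = 81 − 1.6Q. Set MR = MC: 81 − 1.6Q = 15.8 + 0.1Q → Q_m = 38.3529.
Price P_m = 81 − 0.8·38.3529 = 50.3177; MC(Q_m) = 15.8 + 0.1·38.3529 = 19.6353.
Competitive Q* = 72.4444, so ΔQ = 34.0915; wedge = 50.3177 − 19.6353 = 30.6824.
Welfare loss = ½ × 34.0915 × 30.6824 = 523.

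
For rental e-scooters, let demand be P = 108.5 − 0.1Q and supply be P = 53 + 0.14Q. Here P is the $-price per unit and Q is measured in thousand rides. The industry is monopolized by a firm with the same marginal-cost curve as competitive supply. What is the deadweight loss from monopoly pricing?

$555.12 thousand

Competitive equilibrium: 108.5 − 0.1Q = 53 + 0.14Q → Q* = 231.25, P* = 85.375.
Marginal revenue: MR = 108.5 − 0.2Q. Set MR = MC: 108.5 − 0.2Q = 53 + 0.14Q → Q_m = 163.2353.
Price P_m = 108.5 − 0.1·163.2353 = 92.1765; MC(Q_m) = 53 + 0.14·163.2353 = 75.8529.
Competitive Q* = 231.25, so ΔQ = 68.0147; wedge = 92.1765 − 75.8529 = 16.3236.
DWL = ½ × 68.0147 × 16.3236 = $555.12 thousand.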